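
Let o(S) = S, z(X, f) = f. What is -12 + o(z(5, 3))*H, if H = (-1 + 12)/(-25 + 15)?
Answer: -153/10 ≈ -15.300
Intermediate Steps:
H = -11/10 (H = 11/(-10) = 11*(-1/10) = -11/10 ≈ -1.1000)
-12 + o(z(5, 3))*H = -12 + 3*(-11/10) = -12 - 33/10 = -153/10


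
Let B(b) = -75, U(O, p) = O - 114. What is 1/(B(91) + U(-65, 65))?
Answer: -1/254 ≈ -0.0039370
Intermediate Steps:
U(O, p) = -114 + O
1/(B(91) + U(-65, 65)) = 1/(-75 + (-114 - 65)) = 1/(-75 - 179) = 1/(-254) = -1/254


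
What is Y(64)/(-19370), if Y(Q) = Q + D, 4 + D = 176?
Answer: -118/9685 ≈ -0.012184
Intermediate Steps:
D = 172 (D = -4 + 176 = 172)
Y(Q) = 172 + Q (Y(Q) = Q + 172 = 172 + Q)
Y(64)/(-19370) = (172 + 64)/(-19370) = 236*(-1/19370) = -118/9685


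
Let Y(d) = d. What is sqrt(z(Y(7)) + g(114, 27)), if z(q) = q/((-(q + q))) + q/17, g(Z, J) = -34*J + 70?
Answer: I*sqrt(980390)/34 ≈ 29.122*I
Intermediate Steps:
g(Z, J) = 70 - 34*J
z(q) = -1/2 + q/17 (z(q) = q/((-2*q)) + q*(1/17) = q/((-2*q)) + q/17 = q*(-1/(2*q)) + q/17 = -1/2 + q/17)
sqrt(z(Y(7)) + g(114, 27)) = sqrt((-1/2 + (1/17)*7) + (70 - 34*27)) = sqrt((-1/2 + 7/17) + (70 - 918)) = sqrt(-3/34 - 848) = sqrt(-28835/34) = I*sqrt(980390)/34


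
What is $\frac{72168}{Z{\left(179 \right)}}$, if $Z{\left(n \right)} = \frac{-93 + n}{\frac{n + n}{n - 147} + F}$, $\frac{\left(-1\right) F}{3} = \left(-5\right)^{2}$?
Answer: $- \frac{9210441}{172} \approx -53549.0$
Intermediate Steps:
$F = -75$ ($F = - 3 \left(-5\right)^{2} = \left(-3\right) 25 = -75$)
$Z{\left(n \right)} = \frac{-93 + n}{-75 + \frac{2 n}{-147 + n}}$ ($Z{\left(n \right)} = \frac{-93 + n}{\frac{n + n}{n - 147} - 75} = \frac{-93 + n}{\frac{2 n}{-147 + n} - 75} = \frac{-93 + n}{-75 + \frac{2 n}{-147 + n}}$)
$\frac{72168}{Z{\left(179 \right)}} = \frac{72168}{\frac{1}{-11025 + 73 \cdot 179} \left(-13671 - 179^{2} + 240 \cdot 179\right)} = \frac{72168}{\frac{1}{-11025 + 13067} \left(-13671 - 32041 + 42960\right)} = \frac{72168}{\frac{1}{2042} \left(-13671 - 32041 + 42960\right)} = \frac{72168}{\frac{1}{2042} \left(-2752\right)} = \frac{72168}{- \frac{1376}{1021}} = 72168 \left(- \frac{1021}{1376}\right) = - \frac{9210441}{172}$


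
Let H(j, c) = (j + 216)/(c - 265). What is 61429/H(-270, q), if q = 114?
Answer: 9275779/54 ≈ 1.7177e+5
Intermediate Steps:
H(j, c) = (216 + j)/(-265 + c)
61429/H(-270, q) = 61429/(((216 - 270)/(-265 + 114))) = 61429/((-54/(-151))) = 61429/((-1/151*(-54))) = 61429/(54/151) = 61429*(151/54) = 9275779/54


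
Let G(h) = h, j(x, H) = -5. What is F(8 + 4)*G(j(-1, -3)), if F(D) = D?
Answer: -60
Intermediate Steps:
F(8 + 4)*G(j(-1, -3)) = (8 + 4)*(-5) = 12*(-5) = -60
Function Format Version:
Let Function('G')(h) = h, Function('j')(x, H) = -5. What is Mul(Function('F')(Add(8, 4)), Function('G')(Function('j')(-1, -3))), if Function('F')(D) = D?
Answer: -60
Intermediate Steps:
Mul(Function('F')(Add(8, 4)), Function('G')(Function('j')(-1, -3))) = Mul(Add(8, 4), -5) = Mul(12, -5) = -60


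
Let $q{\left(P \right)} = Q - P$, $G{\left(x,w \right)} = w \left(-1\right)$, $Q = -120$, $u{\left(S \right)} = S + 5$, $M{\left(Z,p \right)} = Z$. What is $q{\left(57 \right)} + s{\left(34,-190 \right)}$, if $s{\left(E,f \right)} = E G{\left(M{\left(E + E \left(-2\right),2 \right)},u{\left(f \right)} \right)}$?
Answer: $6113$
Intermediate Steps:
$u{\left(S \right)} = 5 + S$
$G{\left(x,w \right)} = - w$
$s{\left(E,f \right)} = E \left(-5 - f\right)$ ($s{\left(E,f \right)} = E \left(- (5 + f)\right) = E \left(-5 - f\right)$)
$q{\left(P \right)} = -120 - P$
$q{\left(57 \right)} + s{\left(34,-190 \right)} = \left(-120 - 57\right) - 34 \left(5 - 190\right) = \left(-120 - 57\right) - 34 \left(-185\right) = -177 + 6290 = 6113$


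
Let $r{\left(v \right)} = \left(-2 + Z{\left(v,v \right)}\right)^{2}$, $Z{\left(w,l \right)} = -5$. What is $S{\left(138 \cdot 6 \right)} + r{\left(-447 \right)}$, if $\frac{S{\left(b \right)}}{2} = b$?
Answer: $1705$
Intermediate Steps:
$S{\left(b \right)} = 2 b$
$r{\left(v \right)} = 49$ ($r{\left(v \right)} = \left(-2 - 5\right)^{2} = \left(-7\right)^{2} = 49$)
$S{\left(138 \cdot 6 \right)} + r{\left(-447 \right)} = 2 \cdot 138 \cdot 6 + 49 = 2 \cdot 828 + 49 = 1656 + 49 = 1705$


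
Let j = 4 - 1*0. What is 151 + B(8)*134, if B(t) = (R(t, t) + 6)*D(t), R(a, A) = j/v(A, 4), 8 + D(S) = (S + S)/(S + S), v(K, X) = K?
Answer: -5946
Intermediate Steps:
j = 4 (j = 4 + 0 = 4)
D(S) = -7 (D(S) = -8 + (S + S)/(S + S) = -8 + (2*S)/((2*S)) = -8 + (2*S)*(1/(2*S)) = -8 + 1 = -7)
R(a, A) = 4/A
B(t) = -42 - 28/t (B(t) = (4/t + 6)*(-7) = (6 + 4/t)*(-7) = -42 - 28/t)
151 + B(8)*134 = 151 + (-42 - 28/8)*134 = 151 + (-42 - 28*⅛)*134 = 151 + (-42 - 7/2)*134 = 151 - 91/2*134 = 151 - 6097 = -5946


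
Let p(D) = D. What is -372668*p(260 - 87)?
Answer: -64471564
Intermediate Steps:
-372668*p(260 - 87) = -372668/(1/(260 - 87)) = -372668/(1/173) = -372668/1/173 = -372668*173 = -64471564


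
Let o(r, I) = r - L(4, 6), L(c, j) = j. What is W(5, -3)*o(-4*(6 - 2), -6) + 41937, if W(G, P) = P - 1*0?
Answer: 42003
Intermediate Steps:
W(G, P) = P (W(G, P) = P + 0 = P)
o(r, I) = -6 + r (o(r, I) = r - 1*6 = r - 6 = -6 + r)
W(5, -3)*o(-4*(6 - 2), -6) + 41937 = -3*(-6 - 4*(6 - 2)) + 41937 = -3*(-6 - 4*4) + 41937 = -3*(-6 - 16) + 41937 = -3*(-22) + 41937 = 66 + 41937 = 42003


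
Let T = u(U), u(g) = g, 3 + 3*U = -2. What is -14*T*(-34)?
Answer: -2380/3 ≈ -793.33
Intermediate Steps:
U = -5/3 (U = -1 + (1/3)*(-2) = -1 - 2/3 = -5/3 ≈ -1.6667)
T = -5/3 ≈ -1.6667
-14*T*(-34) = -14*(-5/3)*(-34) = (70/3)*(-34) = -2380/3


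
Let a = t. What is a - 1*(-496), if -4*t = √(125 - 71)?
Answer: 496 - 3*√6/4 ≈ 494.16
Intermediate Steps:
t = -3*√6/4 (t = -√(125 - 71)/4 = -3*√6/4 ≈ -1.8371)
a = -3*√6/4 ≈ -1.8371
a - 1*(-496) = -3*√6/4 - 1*(-496) = -3*√6/4 + 496 = 496 - 3*√6/4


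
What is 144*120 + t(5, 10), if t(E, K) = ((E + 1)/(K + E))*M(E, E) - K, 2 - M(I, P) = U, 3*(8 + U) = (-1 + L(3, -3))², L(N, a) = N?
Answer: 259102/15 ≈ 17273.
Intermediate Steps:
U = -20/3 (U = -8 + (-1 + 3)²/3 = -8 + (⅓)*2² = -8 + (⅓)*4 = -8 + 4/3 = -20/3 ≈ -6.6667)
M(I, P) = 26/3 (M(I, P) = 2 - 1*(-20/3) = 2 + 20/3 = 26/3)
t(E, K) = -K + 26*(1 + E)/(3*(E + K)) (t(E, K) = ((E + 1)/(K + E))*(26/3) - K = ((1 + E)/(E + K))*(26/3) - K = 26*(1 + E)/(3*(E + K)) - K = -K + 26*(1 + E)/(3*(E + K)))
144*120 + t(5, 10) = 144*120 + (26/3 - 1*10² + (26/3)*5 - 1*5*10)/(5 + 10) = 17280 + (26/3 - 1*100 + 130/3 - 50)/15 = 17280 + (26/3 - 100 + 130/3 - 50)/15 = 17280 + (1/15)*(-98) = 17280 - 98/15 = 259102/15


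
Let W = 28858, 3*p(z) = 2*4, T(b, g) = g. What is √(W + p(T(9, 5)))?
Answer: √259746/3 ≈ 169.88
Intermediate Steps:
p(z) = 8/3 (p(z) = (2*4)/3 = (⅓)*8 = 8/3)
√(W + p(T(9, 5))) = √(28858 + 8/3) = √(86582/3) = √259746/3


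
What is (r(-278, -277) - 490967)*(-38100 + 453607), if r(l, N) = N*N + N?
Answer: -172233884105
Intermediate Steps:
r(l, N) = N + N² (r(l, N) = N² + N = N + N²)
(r(-278, -277) - 490967)*(-38100 + 453607) = (-277*(1 - 277) - 490967)*(-38100 + 453607) = (-277*(-276) - 490967)*415507 = (76452 - 490967)*415507 = -414515*415507 = -172233884105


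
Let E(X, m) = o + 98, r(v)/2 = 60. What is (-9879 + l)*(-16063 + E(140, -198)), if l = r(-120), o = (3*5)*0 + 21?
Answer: 155597496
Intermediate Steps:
r(v) = 120 (r(v) = 2*60 = 120)
o = 21 (o = 15*0 + 21 = 0 + 21 = 21)
E(X, m) = 119 (E(X, m) = 21 + 98 = 119)
l = 120
(-9879 + l)*(-16063 + E(140, -198)) = (-9879 + 120)*(-16063 + 119) = -9759*(-15944) = 155597496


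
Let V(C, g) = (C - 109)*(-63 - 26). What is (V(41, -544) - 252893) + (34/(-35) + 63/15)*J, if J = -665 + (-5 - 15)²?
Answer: -1733876/7 ≈ -2.4770e+5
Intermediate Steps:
J = -265 (J = -665 + (-20)² = -665 + 400 = -265)
V(C, g) = 9701 - 89*C (V(C, g) = (-109 + C)*(-89) = 9701 - 89*C)
(V(41, -544) - 252893) + (34/(-35) + 63/15)*J = ((9701 - 89*41) - 252893) + (34/(-35) + 63/15)*(-265) = ((9701 - 3649) - 252893) + (34*(-1/35) + 63*(1/15))*(-265) = (6052 - 252893) + (-34/35 + 21/5)*(-265) = -246841 + (113/35)*(-265) = -246841 - 5989/7 = -1733876/7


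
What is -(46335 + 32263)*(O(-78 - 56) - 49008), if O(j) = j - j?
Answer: 3851930784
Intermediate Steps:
O(j) = 0
-(46335 + 32263)*(O(-78 - 56) - 49008) = -(46335 + 32263)*(0 - 49008) = -78598*(-49008) = -1*(-3851930784) = 3851930784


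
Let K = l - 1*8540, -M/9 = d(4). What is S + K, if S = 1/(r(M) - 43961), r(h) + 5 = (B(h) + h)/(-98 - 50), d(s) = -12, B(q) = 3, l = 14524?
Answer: 1052388124/175867 ≈ 5984.0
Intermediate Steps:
M = 108 (M = -9*(-12) = 108)
K = 5984 (K = 14524 - 1*8540 = 14524 - 8540 = 5984)
r(h) = -743/148 - h/148 (r(h) = -5 + (3 + h)/(-98 - 50) = -5 + (3 + h)/(-148) = -5 + (3 + h)*(-1/148) = -5 + (-3/148 - h/148) = -743/148 - h/148)
S = -4/175867 (S = 1/((-743/148 - 1/148*108) - 43961) = 1/((-743/148 - 27/37) - 43961) = 1/(-23/4 - 43961) = 1/(-175867/4) = -4/175867 ≈ -2.2744e-5)
S + K = -4/175867 + 5984 = 1052388124/175867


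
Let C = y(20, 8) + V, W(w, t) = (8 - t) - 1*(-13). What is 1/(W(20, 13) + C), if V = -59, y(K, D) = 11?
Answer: -1/40 ≈ -0.025000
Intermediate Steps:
W(w, t) = 21 - t (W(w, t) = (8 - t) + 13 = 21 - t)
C = -48 (C = 11 - 59 = -48)
1/(W(20, 13) + C) = 1/((21 - 1*13) - 48) = 1/((21 - 13) - 48) = 1/(8 - 48) = 1/(-40) = -1/40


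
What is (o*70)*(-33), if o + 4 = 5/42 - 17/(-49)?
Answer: 57145/7 ≈ 8163.6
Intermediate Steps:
o = -1039/294 (o = -4 + (5/42 - 17/(-49)) = -4 + (5*(1/42) - 17*(-1/49)) = -4 + (5/42 + 17/49) = -4 + 137/294 = -1039/294 ≈ -3.5340)
(o*70)*(-33) = -1039/294*70*(-33) = -5195/21*(-33) = 57145/7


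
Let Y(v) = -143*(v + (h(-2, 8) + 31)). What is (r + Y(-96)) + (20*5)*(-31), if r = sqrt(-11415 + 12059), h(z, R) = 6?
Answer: 5337 + 2*sqrt(161) ≈ 5362.4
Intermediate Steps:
r = 2*sqrt(161) (r = sqrt(644) = 2*sqrt(161) ≈ 25.377)
Y(v) = -5291 - 143*v (Y(v) = -143*(v + (6 + 31)) = -143*(v + 37) = -143*(37 + v) = -5291 - 143*v)
(r + Y(-96)) + (20*5)*(-31) = (2*sqrt(161) + (-5291 - 143*(-96))) + (20*5)*(-31) = (2*sqrt(161) + (-5291 + 13728)) + 100*(-31) = (2*sqrt(161) + 8437) - 3100 = (8437 + 2*sqrt(161)) - 3100 = 5337 + 2*sqrt(161)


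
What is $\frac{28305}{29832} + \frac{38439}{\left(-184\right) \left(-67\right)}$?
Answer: $\frac{15579753}{3830926} \approx 4.0668$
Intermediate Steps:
$\frac{28305}{29832} + \frac{38439}{\left(-184\right) \left(-67\right)} = 28305 \cdot \frac{1}{29832} + \frac{38439}{12328} = \frac{9435}{9944} + 38439 \cdot \frac{1}{12328} = \frac{9435}{9944} + \frac{38439}{12328} = \frac{15579753}{3830926}$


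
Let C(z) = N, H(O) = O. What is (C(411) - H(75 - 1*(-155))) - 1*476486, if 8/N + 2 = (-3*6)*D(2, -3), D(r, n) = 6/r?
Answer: -3337013/7 ≈ -4.7672e+5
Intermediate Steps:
N = -⅐ (N = 8/(-2 + (-3*6)*(6/2)) = 8/(-2 - 108/2) = 8/(-2 - 18*3) = 8/(-2 - 54) = 8/(-56) = 8*(-1/56) = -⅐ ≈ -0.14286)
C(z) = -⅐
(C(411) - H(75 - 1*(-155))) - 1*476486 = (-⅐ - (75 - 1*(-155))) - 1*476486 = (-⅐ - (75 + 155)) - 476486 = (-⅐ - 1*230) - 476486 = (-⅐ - 230) - 476486 = -1611/7 - 476486 = -3337013/7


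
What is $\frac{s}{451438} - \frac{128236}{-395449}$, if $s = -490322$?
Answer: $- \frac{68003370605}{89260352831} \approx -0.76185$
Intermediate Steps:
$\frac{s}{451438} - \frac{128236}{-395449} = - \frac{490322}{451438} - \frac{128236}{-395449} = \left(-490322\right) \frac{1}{451438} - - \frac{128236}{395449} = - \frac{245161}{225719} + \frac{128236}{395449} = - \frac{68003370605}{89260352831}$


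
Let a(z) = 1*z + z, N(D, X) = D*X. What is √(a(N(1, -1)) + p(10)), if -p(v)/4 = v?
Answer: I*√42 ≈ 6.4807*I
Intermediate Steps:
p(v) = -4*v
a(z) = 2*z (a(z) = z + z = 2*z)
√(a(N(1, -1)) + p(10)) = √(2*(1*(-1)) - 4*10) = √(2*(-1) - 40) = √(-2 - 40) = √(-42) = I*√42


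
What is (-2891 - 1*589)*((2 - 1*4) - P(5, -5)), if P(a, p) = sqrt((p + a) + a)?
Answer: 6960 + 3480*sqrt(5) ≈ 14742.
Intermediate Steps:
P(a, p) = sqrt(p + 2*a) (P(a, p) = sqrt((a + p) + a) = sqrt(p + 2*a))
(-2891 - 1*589)*((2 - 1*4) - P(5, -5)) = (-2891 - 1*589)*((2 - 1*4) - sqrt(-5 + 2*5)) = (-2891 - 589)*((2 - 4) - sqrt(-5 + 10)) = -3480*(-2 - sqrt(5)) = 6960 + 3480*sqrt(5)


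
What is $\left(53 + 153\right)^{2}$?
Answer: $42436$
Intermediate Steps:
$\left(53 + 153\right)^{2} = 206^{2} = 42436$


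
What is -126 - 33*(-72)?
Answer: 2250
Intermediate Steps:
-126 - 33*(-72) = -126 + 2376 = 2250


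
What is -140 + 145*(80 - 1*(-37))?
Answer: 16825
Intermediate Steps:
-140 + 145*(80 - 1*(-37)) = -140 + 145*(80 + 37) = -140 + 145*117 = -140 + 16965 = 16825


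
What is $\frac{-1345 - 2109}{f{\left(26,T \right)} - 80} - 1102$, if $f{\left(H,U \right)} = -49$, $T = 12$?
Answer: $- \frac{138704}{129} \approx -1075.2$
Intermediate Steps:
$\frac{-1345 - 2109}{f{\left(26,T \right)} - 80} - 1102 = \frac{-1345 - 2109}{-49 - 80} - 1102 = - \frac{3454}{-129} - 1102 = \left(-3454\right) \left(- \frac{1}{129}\right) - 1102 = \frac{3454}{129} - 1102 = - \frac{138704}{129}$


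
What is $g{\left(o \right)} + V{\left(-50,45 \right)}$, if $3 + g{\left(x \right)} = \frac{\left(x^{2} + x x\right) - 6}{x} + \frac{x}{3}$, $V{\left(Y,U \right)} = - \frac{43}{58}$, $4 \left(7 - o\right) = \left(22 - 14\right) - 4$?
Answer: $\frac{537}{58} \approx 9.2586$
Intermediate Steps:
$o = 6$ ($o = 7 - \frac{\left(22 - 14\right) - 4}{4} = 7 - \frac{8 - 4}{4} = 7 - 1 = 6$)
$V{\left(Y,U \right)} = - \frac{43}{58}$ ($V{\left(Y,U \right)} = \left(-43\right) \frac{1}{58} = - \frac{43}{58}$)
$g{\left(x \right)} = -3 + \frac{x}{3} + \frac{-6 + 2 x^{2}}{x}$ ($g{\left(x \right)} = -3 + \left(\frac{\left(x^{2} + x x\right) - 6}{x} + \frac{x}{3}\right) = -3 + \left(\frac{\left(x^{2} + x^{2}\right) - 6}{x} + x \frac{1}{3}\right) = -3 + \left(\frac{2 x^{2} - 6}{x} + \frac{x}{3}\right) = -3 + \left(\frac{-6 + 2 x^{2}}{x} + \frac{x}{3}\right) = -3 + \left(\frac{x}{3} + \frac{-6 + 2 x^{2}}{x}\right) = -3 + \frac{x}{3} + \frac{-6 + 2 x^{2}}{x}$)
$g{\left(o \right)} + V{\left(-50,45 \right)} = \left(-3 - \frac{6}{6} + \frac{7}{3} \cdot 6\right) - \frac{43}{58} = \left(-3 - 1 + 14\right) - \frac{43}{58} = 10 - \frac{43}{58} = \frac{537}{58}$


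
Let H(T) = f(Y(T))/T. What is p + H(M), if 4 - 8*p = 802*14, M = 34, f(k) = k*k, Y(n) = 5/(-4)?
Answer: -763207/544 ≈ -1403.0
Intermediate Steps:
Y(n) = -5/4 (Y(n) = 5*(-¼) = -5/4)
f(k) = k²
H(T) = 25/(16*T) (H(T) = (-5/4)²/T = 25/(16*T))
p = -1403 (p = ½ - 401*14/4 = ½ - ⅛*11228 = ½ - 2807/2 = -1403)
p + H(M) = -1403 + (25/16)/34 = -1403 + (25/16)*(1/34) = -1403 + 25/544 = -763207/544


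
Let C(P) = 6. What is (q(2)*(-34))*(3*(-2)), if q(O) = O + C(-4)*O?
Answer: 2856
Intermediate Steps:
q(O) = 7*O (q(O) = O + 6*O = 7*O)
(q(2)*(-34))*(3*(-2)) = ((7*2)*(-34))*(3*(-2)) = (14*(-34))*(-6) = -476*(-6) = 2856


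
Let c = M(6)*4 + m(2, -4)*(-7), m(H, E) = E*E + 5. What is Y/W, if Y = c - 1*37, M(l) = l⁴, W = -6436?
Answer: -1250/1609 ≈ -0.77688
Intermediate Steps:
m(H, E) = 5 + E² (m(H, E) = E² + 5 = 5 + E²)
c = 5037 (c = 6⁴*4 + (5 + (-4)²)*(-7) = 1296*4 + (5 + 16)*(-7) = 5184 + 21*(-7) = 5184 - 147 = 5037)
Y = 5000 (Y = 5037 - 1*37 = 5037 - 37 = 5000)
Y/W = 5000/(-6436) = 5000*(-1/6436) = -1250/1609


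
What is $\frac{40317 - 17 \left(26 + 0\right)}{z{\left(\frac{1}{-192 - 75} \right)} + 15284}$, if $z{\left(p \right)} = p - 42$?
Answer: $\frac{10646625}{4069613} \approx 2.6161$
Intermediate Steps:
$z{\left(p \right)} = -42 + p$
$\frac{40317 - 17 \left(26 + 0\right)}{z{\left(\frac{1}{-192 - 75} \right)} + 15284} = \frac{40317 - 17 \left(26 + 0\right)}{\left(-42 + \frac{1}{-192 - 75}\right) + 15284} = \frac{40317 - 442}{\left(-42 + \frac{1}{-267}\right) + 15284} = \frac{40317 - 442}{\left(-42 - \frac{1}{267}\right) + 15284} = \frac{39875}{- \frac{11215}{267} + 15284} = \frac{39875}{\frac{4069613}{267}} = 39875 \cdot \frac{267}{4069613} = \frac{10646625}{4069613}$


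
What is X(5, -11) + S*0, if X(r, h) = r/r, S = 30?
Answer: 1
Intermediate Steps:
X(r, h) = 1
X(5, -11) + S*0 = 1 + 30*0 = 1 + 0 = 1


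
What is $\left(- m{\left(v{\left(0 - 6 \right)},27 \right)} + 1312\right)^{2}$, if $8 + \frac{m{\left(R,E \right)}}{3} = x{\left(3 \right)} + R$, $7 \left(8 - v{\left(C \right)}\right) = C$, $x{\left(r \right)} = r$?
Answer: $\frac{82864609}{49} \approx 1.6911 \cdot 10^{6}$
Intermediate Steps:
$v{\left(C \right)} = 8 - \frac{C}{7}$
$m{\left(R,E \right)} = -15 + 3 R$ ($m{\left(R,E \right)} = -24 + 3 \left(3 + R\right) = -24 + \left(9 + 3 R\right) = -15 + 3 R$)
$\left(- m{\left(v{\left(0 - 6 \right)},27 \right)} + 1312\right)^{2} = \left(- (-15 + 3 \left(8 - \frac{0 - 6}{7}\right)) + 1312\right)^{2} = \left(- (-15 + 3 \left(8 - - \frac{6}{7}\right)) + 1312\right)^{2} = \left(- (-15 + 3 \left(8 + \frac{6}{7}\right)) + 1312\right)^{2} = \left(- (-15 + 3 \cdot \frac{62}{7}) + 1312\right)^{2} = \left(- (-15 + \frac{186}{7}) + 1312\right)^{2} = \left(\left(-1\right) \frac{81}{7} + 1312\right)^{2} = \left(- \frac{81}{7} + 1312\right)^{2} = \left(\frac{9103}{7}\right)^{2} = \frac{82864609}{49}$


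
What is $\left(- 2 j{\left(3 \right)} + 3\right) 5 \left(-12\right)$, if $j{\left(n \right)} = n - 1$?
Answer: $60$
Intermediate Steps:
$j{\left(n \right)} = -1 + n$ ($j{\left(n \right)} = n - 1 = -1 + n$)
$\left(- 2 j{\left(3 \right)} + 3\right) 5 \left(-12\right) = \left(- 2 \left(-1 + 3\right) + 3\right) 5 \left(-12\right) = \left(\left(-2\right) 2 + 3\right) 5 \left(-12\right) = \left(-4 + 3\right) 5 \left(-12\right) = \left(-1\right) 5 \left(-12\right) = \left(-5\right) \left(-12\right) = 60$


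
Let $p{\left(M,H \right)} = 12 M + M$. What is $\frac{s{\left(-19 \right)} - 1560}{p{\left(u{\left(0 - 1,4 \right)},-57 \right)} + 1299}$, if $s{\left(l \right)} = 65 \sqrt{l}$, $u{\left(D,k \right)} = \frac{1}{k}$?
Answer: $- \frac{6240}{5209} + \frac{260 i \sqrt{19}}{5209} \approx -1.1979 + 0.21757 i$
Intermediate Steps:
$p{\left(M,H \right)} = 13 M$
$\frac{s{\left(-19 \right)} - 1560}{p{\left(u{\left(0 - 1,4 \right)},-57 \right)} + 1299} = \frac{65 \sqrt{-19} - 1560}{\frac{13}{4} + 1299} = \frac{65 i \sqrt{19} - 1560}{13 \cdot \frac{1}{4} + 1299} = \frac{65 i \sqrt{19} - 1560}{\frac{13}{4} + 1299} = \frac{-1560 + 65 i \sqrt{19}}{\frac{5209}{4}} = \left(-1560 + 65 i \sqrt{19}\right) \frac{4}{5209} = - \frac{6240}{5209} + \frac{260 i \sqrt{19}}{5209}$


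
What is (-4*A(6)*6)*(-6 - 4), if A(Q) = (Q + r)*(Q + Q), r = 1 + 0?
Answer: 20160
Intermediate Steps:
r = 1
A(Q) = 2*Q*(1 + Q) (A(Q) = (Q + 1)*(Q + Q) = (1 + Q)*(2*Q) = 2*Q*(1 + Q))
(-4*A(6)*6)*(-6 - 4) = (-8*6*(1 + 6)*6)*(-6 - 4) = (-8*6*7*6)*(-10) = (-4*84*6)*(-10) = -336*6*(-10) = -2016*(-10) = 20160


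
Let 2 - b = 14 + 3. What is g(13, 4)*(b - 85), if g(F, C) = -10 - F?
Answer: 2300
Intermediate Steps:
b = -15 (b = 2 - (14 + 3) = 2 - 1*17 = 2 - 17 = -15)
g(13, 4)*(b - 85) = (-10 - 1*13)*(-15 - 85) = (-10 - 13)*(-100) = -23*(-100) = 2300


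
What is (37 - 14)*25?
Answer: 575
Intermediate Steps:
(37 - 14)*25 = 23*25 = 575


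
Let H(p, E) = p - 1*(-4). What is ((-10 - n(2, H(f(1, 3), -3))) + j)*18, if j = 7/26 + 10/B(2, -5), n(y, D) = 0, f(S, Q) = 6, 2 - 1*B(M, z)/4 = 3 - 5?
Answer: -8523/52 ≈ -163.90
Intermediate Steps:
B(M, z) = 16 (B(M, z) = 8 - 4*(3 - 5) = 8 - 4*(-2) = 8 + 8 = 16)
H(p, E) = 4 + p (H(p, E) = p + 4 = 4 + p)
j = 93/104 (j = 7/26 + 10/16 = 7*(1/26) + 10*(1/16) = 7/26 + 5/8 = 93/104 ≈ 0.89423)
((-10 - n(2, H(f(1, 3), -3))) + j)*18 = ((-10 - 1*0) + 93/104)*18 = ((-10 + 0) + 93/104)*18 = (-10 + 93/104)*18 = -947/104*18 = -8523/52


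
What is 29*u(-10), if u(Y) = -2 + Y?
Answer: -348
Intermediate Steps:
29*u(-10) = 29*(-2 - 10) = 29*(-12) = -348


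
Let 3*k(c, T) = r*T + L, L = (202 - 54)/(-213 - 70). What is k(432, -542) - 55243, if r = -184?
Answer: -18678431/849 ≈ -22001.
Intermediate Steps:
L = -148/283 (L = 148/(-283) = 148*(-1/283) = -148/283 ≈ -0.52297)
k(c, T) = -148/849 - 184*T/3 (k(c, T) = (-184*T - 148/283)/3 = (-148/283 - 184*T)/3 = -148/849 - 184*T/3)
k(432, -542) - 55243 = (-148/849 - 184/3*(-542)) - 55243 = (-148/849 + 99728/3) - 55243 = 28222876/849 - 55243 = -18678431/849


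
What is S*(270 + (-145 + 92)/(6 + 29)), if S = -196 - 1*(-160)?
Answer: -338292/35 ≈ -9665.5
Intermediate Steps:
S = -36 (S = -196 + 160 = -36)
S*(270 + (-145 + 92)/(6 + 29)) = -36*(270 + (-145 + 92)/(6 + 29)) = -36*(270 - 53/35) = -36*9397/35 = -338292/35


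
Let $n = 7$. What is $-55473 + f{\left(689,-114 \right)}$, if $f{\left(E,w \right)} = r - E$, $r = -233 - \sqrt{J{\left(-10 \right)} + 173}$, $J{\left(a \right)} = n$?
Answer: $-56395 - 6 \sqrt{5} \approx -56408.0$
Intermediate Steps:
$J{\left(a \right)} = 7$
$r = -233 - 6 \sqrt{5}$ ($r = -233 - \sqrt{7 + 173} = -233 - \sqrt{180} = -233 - 6 \sqrt{5} \approx -246.42$)
$f{\left(E,w \right)} = -233 - E - 6 \sqrt{5}$ ($f{\left(E,w \right)} = \left(-233 - 6 \sqrt{5}\right) - E = -233 - E - 6 \sqrt{5}$)
$-55473 + f{\left(689,-114 \right)} = -55473 - \left(922 + 6 \sqrt{5}\right) = -56395 - 6 \sqrt{5}$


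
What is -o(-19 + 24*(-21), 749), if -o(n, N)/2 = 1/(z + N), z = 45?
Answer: 1/397 ≈ 0.0025189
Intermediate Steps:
o(n, N) = -2/(45 + N)
-o(-19 + 24*(-21), 749) = -(-2)/(45 + 749) = -(-2)/794 = -1*(-1/397) = 1/397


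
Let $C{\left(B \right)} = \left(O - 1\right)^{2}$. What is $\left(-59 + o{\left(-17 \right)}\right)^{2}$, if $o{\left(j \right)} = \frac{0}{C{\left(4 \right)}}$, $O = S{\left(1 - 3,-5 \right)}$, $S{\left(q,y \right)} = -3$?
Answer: $3481$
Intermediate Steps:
$O = -3$
$C{\left(B \right)} = 16$ ($C{\left(B \right)} = \left(-3 - 1\right)^{2} = \left(-4\right)^{2} = 16$)
$o{\left(j \right)} = 0$ ($o{\left(j \right)} = \frac{0}{16} = 0 \cdot \frac{1}{16} = 0$)
$\left(-59 + o{\left(-17 \right)}\right)^{2} = \left(-59 + 0\right)^{2} = \left(-59\right)^{2} = 3481$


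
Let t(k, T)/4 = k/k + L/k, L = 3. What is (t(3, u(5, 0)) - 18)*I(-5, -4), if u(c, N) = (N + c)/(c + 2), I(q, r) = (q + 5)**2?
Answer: 0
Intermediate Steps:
I(q, r) = (5 + q)**2
u(c, N) = (N + c)/(2 + c)
t(k, T) = 4 + 12/k (t(k, T) = 4*(k/k + 3/k) = 4*(1 + 3/k) = 4 + 12/k)
(t(3, u(5, 0)) - 18)*I(-5, -4) = ((4 + 12/3) - 18)*(5 - 5)**2 = ((4 + 12*(1/3)) - 18)*0**2 = ((4 + 4) - 18)*0 = (8 - 18)*0 = -10*0 = 0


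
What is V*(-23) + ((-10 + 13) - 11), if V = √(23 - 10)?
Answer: -8 - 23*√13 ≈ -90.928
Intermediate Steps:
V = √13 ≈ 3.6056
V*(-23) + ((-10 + 13) - 11) = √13*(-23) + ((-10 + 13) - 11) = -23*√13 + (3 - 11) = -23*√13 - 8 = -8 - 23*√13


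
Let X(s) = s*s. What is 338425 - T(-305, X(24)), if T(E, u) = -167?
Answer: 338592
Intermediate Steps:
X(s) = s²
338425 - T(-305, X(24)) = 338425 - 1*(-167) = 338425 + 167 = 338592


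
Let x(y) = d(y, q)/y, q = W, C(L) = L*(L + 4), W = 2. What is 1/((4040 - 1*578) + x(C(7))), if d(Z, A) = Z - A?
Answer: 77/266649 ≈ 0.00028877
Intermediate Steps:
C(L) = L*(4 + L)
q = 2
x(y) = (-2 + y)/y (x(y) = (y - 1*2)/y = (y - 2)/y = (-2 + y)/y)
1/((4040 - 1*578) + x(C(7))) = 1/((4040 - 1*578) + (-2 + 7*(4 + 7))/((7*(4 + 7)))) = 1/((4040 - 578) + (-2 + 7*11)/((7*11))) = 1/(3462 + (-2 + 77)/77) = 1/(3462 + (1/77)*75) = 1/(3462 + 75/77) = 1/(266649/77) = 77/266649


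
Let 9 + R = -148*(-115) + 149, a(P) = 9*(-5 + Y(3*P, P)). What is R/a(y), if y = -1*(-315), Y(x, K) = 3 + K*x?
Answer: 5720/893019 ≈ 0.0064052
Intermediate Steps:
y = 315
a(P) = -18 + 27*P**2 (a(P) = 9*(-5 + (3 + P*(3*P))) = 9*(-5 + (3 + 3*P**2)) = 9*(-2 + 3*P**2) = -18 + 27*P**2)
R = 17160 (R = -9 + (-148*(-115) + 149) = -9 + (17020 + 149) = -9 + 17169 = 17160)
R/a(y) = 17160/(-18 + 27*315**2) = 17160/(-18 + 27*99225) = 17160/(-18 + 2679075) = 17160/2679057 = 17160*(1/2679057) = 5720/893019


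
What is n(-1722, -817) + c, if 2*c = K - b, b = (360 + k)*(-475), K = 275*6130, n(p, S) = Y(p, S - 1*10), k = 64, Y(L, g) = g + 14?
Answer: 942762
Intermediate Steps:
Y(L, g) = 14 + g
n(p, S) = 4 + S (n(p, S) = 14 + (S - 1*10) = 14 + (S - 10) = 14 + (-10 + S) = 4 + S)
K = 1685750
b = -201400 (b = (360 + 64)*(-475) = 424*(-475) = -201400)
c = 943575 (c = (1685750 - 1*(-201400))/2 = (1685750 + 201400)/2 = (½)*1887150 = 943575)
n(-1722, -817) + c = (4 - 817) + 943575 = -813 + 943575 = 942762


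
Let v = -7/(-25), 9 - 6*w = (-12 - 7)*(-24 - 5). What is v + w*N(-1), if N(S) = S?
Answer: 6796/75 ≈ 90.613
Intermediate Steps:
w = -271/3 (w = 3/2 - (-12 - 7)*(-24 - 5)/6 = 3/2 - (-19)*(-29)/6 = 3/2 - 1/6*551 = 3/2 - 551/6 = -271/3 ≈ -90.333)
v = 7/25 (v = -7*(-1/25) = 7/25 ≈ 0.28000)
v + w*N(-1) = 7/25 - 271/3*(-1) = 7/25 + 271/3 = 6796/75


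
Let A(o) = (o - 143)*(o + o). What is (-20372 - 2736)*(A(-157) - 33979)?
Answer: -1391586868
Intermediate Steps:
A(o) = 2*o*(-143 + o) (A(o) = (-143 + o)*(2*o) = 2*o*(-143 + o))
(-20372 - 2736)*(A(-157) - 33979) = (-20372 - 2736)*(2*(-157)*(-143 - 157) - 33979) = -23108*(2*(-157)*(-300) - 33979) = -23108*(94200 - 33979) = -23108*60221 = -1391586868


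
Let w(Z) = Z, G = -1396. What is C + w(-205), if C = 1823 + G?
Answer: 222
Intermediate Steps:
C = 427 (C = 1823 - 1396 = 427)
C + w(-205) = 427 - 205 = 222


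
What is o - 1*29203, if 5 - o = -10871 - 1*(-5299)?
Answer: -23626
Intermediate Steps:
o = 5577 (o = 5 - (-10871 - 1*(-5299)) = 5 - (-10871 + 5299) = 5 - 1*(-5572) = 5 + 5572 = 5577)
o - 1*29203 = 5577 - 1*29203 = 5577 - 29203 = -23626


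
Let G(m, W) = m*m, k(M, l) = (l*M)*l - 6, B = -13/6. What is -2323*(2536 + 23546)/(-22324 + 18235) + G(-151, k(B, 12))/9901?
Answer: 199993277725/13495063 ≈ 14820.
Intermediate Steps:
B = -13/6 (B = -13*1/6 = -13/6 ≈ -2.1667)
k(M, l) = -6 + M*l**2 (k(M, l) = (M*l)*l - 6 = M*l**2 - 6 = -6 + M*l**2)
G(m, W) = m**2
-2323*(2536 + 23546)/(-22324 + 18235) + G(-151, k(B, 12))/9901 = -2323*(2536 + 23546)/(-22324 + 18235) + (-151)**2/9901 = -2323/((-4089/26082)) + 22801*(1/9901) = -2323/((-4089*1/26082)) + 22801/9901 = -2323/(-1363/8694) + 22801/9901 = -2323*(-8694/1363) + 22801/9901 = 20196162/1363 + 22801/9901 = 199993277725/13495063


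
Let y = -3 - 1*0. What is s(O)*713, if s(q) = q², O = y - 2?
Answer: 17825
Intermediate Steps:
y = -3 (y = -3 + 0 = -3)
O = -5 (O = -3 - 2 = -5)
s(O)*713 = (-5)²*713 = 25*713 = 17825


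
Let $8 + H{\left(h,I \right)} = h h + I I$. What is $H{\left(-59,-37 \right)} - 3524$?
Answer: $1318$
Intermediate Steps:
$H{\left(h,I \right)} = -8 + I^{2} + h^{2}$ ($H{\left(h,I \right)} = -8 + \left(h h + I I\right) = -8 + \left(h^{2} + I^{2}\right) = -8 + \left(I^{2} + h^{2}\right) = -8 + I^{2} + h^{2}$)
$H{\left(-59,-37 \right)} - 3524 = \left(-8 + \left(-37\right)^{2} + \left(-59\right)^{2}\right) - 3524 = \left(-8 + 1369 + 3481\right) - 3524 = 4842 - 3524 = 1318$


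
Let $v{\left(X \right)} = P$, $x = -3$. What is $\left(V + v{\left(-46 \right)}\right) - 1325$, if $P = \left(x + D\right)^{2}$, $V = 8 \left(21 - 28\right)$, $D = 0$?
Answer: $-1372$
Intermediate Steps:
$V = -56$ ($V = 8 \left(-7\right) = -56$)
$P = 9$ ($P = \left(-3 + 0\right)^{2} = \left(-3\right)^{2} = 9$)
$v{\left(X \right)} = 9$
$\left(V + v{\left(-46 \right)}\right) - 1325 = \left(-56 + 9\right) - 1325 = -47 - 1325 = -1372$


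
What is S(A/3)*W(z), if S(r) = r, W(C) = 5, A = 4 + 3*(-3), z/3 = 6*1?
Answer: -25/3 ≈ -8.3333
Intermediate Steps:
z = 18 (z = 3*(6*1) = 3*6 = 18)
A = -5 (A = 4 - 9 = -5)
S(A/3)*W(z) = -5/3*5 = -25/3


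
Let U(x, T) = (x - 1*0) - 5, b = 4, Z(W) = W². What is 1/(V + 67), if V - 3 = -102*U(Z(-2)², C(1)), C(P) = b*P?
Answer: -1/1052 ≈ -0.00095057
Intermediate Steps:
C(P) = 4*P
U(x, T) = -5 + x (U(x, T) = (x + 0) - 5 = x - 5 = -5 + x)
V = -1119 (V = 3 - 102*(-5 + ((-2)²)²) = 3 - 102*(-5 + 4²) = 3 - 102*(-5 + 16) = 3 - 102*11 = 3 - 1122 = -1119)
1/(V + 67) = 1/(-1119 + 67) = 1/(-1052) = -1/1052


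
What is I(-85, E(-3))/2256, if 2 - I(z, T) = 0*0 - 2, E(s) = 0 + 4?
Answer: 1/564 ≈ 0.0017731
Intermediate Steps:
E(s) = 4
I(z, T) = 4 (I(z, T) = 2 - (0*0 - 2) = 2 - (0 - 2) = 2 - 1*(-2) = 2 + 2 = 4)
I(-85, E(-3))/2256 = 4/2256 = 4*(1/2256) = 1/564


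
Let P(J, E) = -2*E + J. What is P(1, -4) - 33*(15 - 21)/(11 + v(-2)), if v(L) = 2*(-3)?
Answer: 243/5 ≈ 48.600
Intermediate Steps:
v(L) = -6
P(J, E) = J - 2*E
P(1, -4) - 33*(15 - 21)/(11 + v(-2)) = (1 - 2*(-4)) - 33*(15 - 21)/(11 - 6) = (1 + 8) - (-198)/5 = 9 - (-198)/5 = 9 - 33*(-6/5) = 9 + 198/5 = 243/5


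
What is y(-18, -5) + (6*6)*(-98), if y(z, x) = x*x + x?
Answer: -3508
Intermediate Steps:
y(z, x) = x + x² (y(z, x) = x² + x = x + x²)
y(-18, -5) + (6*6)*(-98) = -5*(1 - 5) + (6*6)*(-98) = -5*(-4) + 36*(-98) = 20 - 3528 = -3508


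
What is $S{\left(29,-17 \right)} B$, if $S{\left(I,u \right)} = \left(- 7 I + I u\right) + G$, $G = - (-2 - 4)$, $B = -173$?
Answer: $119370$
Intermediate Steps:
$G = 6$ ($G = \left(-1\right) \left(-6\right) = 6$)
$S{\left(I,u \right)} = 6 - 7 I + I u$ ($S{\left(I,u \right)} = \left(- 7 I + I u\right) + 6 = 6 - 7 I + I u$)
$S{\left(29,-17 \right)} B = \left(6 - 203 + 29 \left(-17\right)\right) \left(-173\right) = \left(6 - 203 - 493\right) \left(-173\right) = \left(-690\right) \left(-173\right) = 119370$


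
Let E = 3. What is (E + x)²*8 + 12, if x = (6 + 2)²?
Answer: 35924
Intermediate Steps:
x = 64 (x = 8² = 64)
(E + x)²*8 + 12 = (3 + 64)²*8 + 12 = 67²*8 + 12 = 4489*8 + 12 = 35912 + 12 = 35924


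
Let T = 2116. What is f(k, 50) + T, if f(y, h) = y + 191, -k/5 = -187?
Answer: 3242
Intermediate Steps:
k = 935 (k = -5*(-187) = 935)
f(y, h) = 191 + y
f(k, 50) + T = (191 + 935) + 2116 = 1126 + 2116 = 3242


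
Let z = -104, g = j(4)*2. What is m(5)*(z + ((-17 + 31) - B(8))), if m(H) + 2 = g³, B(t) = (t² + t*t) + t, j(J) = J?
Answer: -115260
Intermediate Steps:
B(t) = t + 2*t² (B(t) = (t² + t²) + t = 2*t² + t = t + 2*t²)
g = 8 (g = 4*2 = 8)
m(H) = 510 (m(H) = -2 + 8³ = -2 + 512 = 510)
m(5)*(z + ((-17 + 31) - B(8))) = 510*(-104 + ((-17 + 31) - 8*(1 + 2*8))) = 510*(-104 + (14 - 8*(1 + 16))) = 510*(-104 + (14 - 8*17)) = 510*(-104 + (14 - 1*136)) = 510*(-104 + (14 - 136)) = 510*(-104 - 122) = 510*(-226) = -115260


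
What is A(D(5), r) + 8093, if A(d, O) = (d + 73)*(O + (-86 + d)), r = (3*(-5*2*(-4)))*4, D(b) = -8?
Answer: 33183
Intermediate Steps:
r = 480 (r = (3*(-10*(-4)))*4 = (3*40)*4 = 120*4 = 480)
A(d, O) = (73 + d)*(-86 + O + d)
A(D(5), r) + 8093 = (-6278 + (-8)² - 13*(-8) + 73*480 + 480*(-8)) + 8093 = (-6278 + 64 + 104 + 35040 - 3840) + 8093 = 25090 + 8093 = 33183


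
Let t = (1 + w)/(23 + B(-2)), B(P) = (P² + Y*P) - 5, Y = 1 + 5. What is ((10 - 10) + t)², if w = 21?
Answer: 121/25 ≈ 4.8400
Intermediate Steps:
Y = 6
B(P) = -5 + P² + 6*P (B(P) = (P² + 6*P) - 5 = -5 + P² + 6*P)
t = 11/5 (t = (1 + 21)/(23 + (-5 + (-2)² + 6*(-2))) = 22/(23 + (-5 + 4 - 12)) = 22/(23 - 13) = 22/10 = 22*(⅒) = 11/5 ≈ 2.2000)
((10 - 10) + t)² = ((10 - 10) + 11/5)² = (0 + 11/5)² = (11/5)² = 121/25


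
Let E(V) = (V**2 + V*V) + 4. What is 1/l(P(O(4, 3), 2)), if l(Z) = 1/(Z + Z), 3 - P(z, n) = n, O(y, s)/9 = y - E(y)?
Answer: 2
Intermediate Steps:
E(V) = 4 + 2*V**2 (E(V) = (V**2 + V**2) + 4 = 2*V**2 + 4 = 4 + 2*V**2)
O(y, s) = -36 - 18*y**2 + 9*y (O(y, s) = 9*(y - (4 + 2*y**2)) = 9*(y + (-4 - 2*y**2)) = 9*(-4 + y - 2*y**2) = -36 - 18*y**2 + 9*y)
P(z, n) = 3 - n
l(Z) = 1/(2*Z)
1/l(P(O(4, 3), 2)) = 1/(1/(2*(3 - 1*2))) = 1/(1/(2*(3 - 2))) = 1/((1/2)/1) = 1/((1/2)*1) = 1/(1/2) = 2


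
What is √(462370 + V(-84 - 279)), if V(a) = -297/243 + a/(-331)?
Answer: 4*√28494959521/993 ≈ 679.98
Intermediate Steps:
V(a) = -11/9 - a/331 (V(a) = -297*1/243 + a*(-1/331) = -11/9 - a/331)
√(462370 + V(-84 - 279)) = √(462370 + (-11/9 - (-84 - 279)/331)) = √(462370 + (-11/9 - 1/331*(-363))) = √(462370 + (-11/9 + 363/331)) = √(462370 - 374/2979) = √(1377399856/2979) = 4*√28494959521/993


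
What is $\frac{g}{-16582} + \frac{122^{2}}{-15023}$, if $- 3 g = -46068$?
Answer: $- \frac{238749838}{124555693} \approx -1.9168$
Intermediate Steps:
$g = 15356$ ($g = \left(- \frac{1}{3}\right) \left(-46068\right) = 15356$)
$\frac{g}{-16582} + \frac{122^{2}}{-15023} = \frac{15356}{-16582} + \frac{122^{2}}{-15023} = 15356 \left(- \frac{1}{16582}\right) + 14884 \left(- \frac{1}{15023}\right) = - \frac{7678}{8291} - \frac{14884}{15023} = - \frac{238749838}{124555693}$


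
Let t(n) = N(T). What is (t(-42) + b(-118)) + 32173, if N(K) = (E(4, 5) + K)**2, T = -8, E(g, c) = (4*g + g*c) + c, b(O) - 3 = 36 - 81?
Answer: 33220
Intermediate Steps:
b(O) = -42 (b(O) = 3 + (36 - 81) = 3 - 45 = -42)
E(g, c) = c + 4*g + c*g (E(g, c) = (4*g + c*g) + c = c + 4*g + c*g)
N(K) = (41 + K)**2 (N(K) = ((5 + 4*4 + 5*4) + K)**2 = ((5 + 16 + 20) + K)**2 = (41 + K)**2)
t(n) = 1089 (t(n) = (41 - 8)**2 = 33**2 = 1089)
(t(-42) + b(-118)) + 32173 = (1089 - 42) + 32173 = 1047 + 32173 = 33220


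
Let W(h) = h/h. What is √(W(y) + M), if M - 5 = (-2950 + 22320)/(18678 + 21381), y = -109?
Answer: 2*√289007881/13353 ≈ 2.5463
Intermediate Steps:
M = 219665/40059 (M = 5 + (-2950 + 22320)/(18678 + 21381) = 5 + 19370/40059 = 219665/40059 ≈ 5.4835)
W(h) = 1
√(W(y) + M) = √(1 + 219665/40059) = √(259724/40059) = 2*√289007881/13353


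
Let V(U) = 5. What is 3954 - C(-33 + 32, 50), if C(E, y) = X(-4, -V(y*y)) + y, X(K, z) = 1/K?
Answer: 15617/4 ≈ 3904.3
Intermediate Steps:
C(E, y) = -¼ + y (C(E, y) = 1/(-4) + y = -¼ + y)
3954 - C(-33 + 32, 50) = 3954 - (-¼ + 50) = 3954 - 1*199/4 = 3954 - 199/4 = 15617/4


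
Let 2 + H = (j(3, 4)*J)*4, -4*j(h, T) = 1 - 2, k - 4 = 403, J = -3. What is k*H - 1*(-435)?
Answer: -1600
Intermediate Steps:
k = 407 (k = 4 + 403 = 407)
j(h, T) = ¼ (j(h, T) = -(1 - 2)/4 = -¼*(-1) = ¼)
H = -5 (H = -2 + ((¼)*(-3))*4 = -2 - ¾*4 = -2 - 3 = -5)
k*H - 1*(-435) = 407*(-5) - 1*(-435) = -2035 + 435 = -1600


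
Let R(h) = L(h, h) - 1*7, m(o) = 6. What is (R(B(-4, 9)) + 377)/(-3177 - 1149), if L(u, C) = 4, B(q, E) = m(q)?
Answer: -187/2163 ≈ -0.086454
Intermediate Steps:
B(q, E) = 6
R(h) = -3 (R(h) = 4 - 1*7 = 4 - 7 = -3)
(R(B(-4, 9)) + 377)/(-3177 - 1149) = (-3 + 377)/(-3177 - 1149) = 374/(-4326) = 374*(-1/4326) = -187/2163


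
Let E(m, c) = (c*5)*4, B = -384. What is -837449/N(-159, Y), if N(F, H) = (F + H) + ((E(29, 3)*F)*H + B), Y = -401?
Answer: -837449/3824596 ≈ -0.21896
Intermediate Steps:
E(m, c) = 20*c (E(m, c) = (5*c)*4 = 20*c)
N(F, H) = -384 + F + H + 60*F*H (N(F, H) = (F + H) + (((20*3)*F)*H - 384) = (F + H) + ((60*F)*H - 384) = (F + H) + (60*F*H - 384) = (F + H) + (-384 + 60*F*H) = -384 + F + H + 60*F*H)
-837449/N(-159, Y) = -837449/(-384 - 159 - 401 + 60*(-159)*(-401)) = -837449/(-384 - 159 - 401 + 3825540) = -837449/3824596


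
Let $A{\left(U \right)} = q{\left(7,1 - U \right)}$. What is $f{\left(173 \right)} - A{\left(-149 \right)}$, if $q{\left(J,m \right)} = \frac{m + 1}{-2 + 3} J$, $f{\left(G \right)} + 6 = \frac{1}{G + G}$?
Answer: $- \frac{367797}{346} \approx -1063.0$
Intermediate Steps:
$f{\left(G \right)} = -6 + \frac{1}{2 G}$ ($f{\left(G \right)} = -6 + \frac{1}{G + G} = -6 + \frac{1}{2 G}$)
$q{\left(J,m \right)} = J \left(1 + m\right)$ ($q{\left(J,m \right)} = \frac{1 + m}{1} J = \left(1 + m\right) 1 J = \left(1 + m\right) J = J \left(1 + m\right)$)
$A{\left(U \right)} = 14 - 7 U$ ($A{\left(U \right)} = 7 \left(1 - \left(-1 + U\right)\right) = 7 \left(2 - U\right) = 14 - 7 U$)
$f{\left(173 \right)} - A{\left(-149 \right)} = \left(-6 + \frac{1}{2 \cdot 173}\right) - \left(14 - -1043\right) = \left(-6 + \frac{1}{2} \cdot \frac{1}{173}\right) - \left(14 + 1043\right) = \left(-6 + \frac{1}{346}\right) - 1057 = - \frac{2075}{346} - 1057 = - \frac{367797}{346}$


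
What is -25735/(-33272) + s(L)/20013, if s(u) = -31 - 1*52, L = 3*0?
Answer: 512272979/665872536 ≈ 0.76933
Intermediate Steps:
L = 0
s(u) = -83 (s(u) = -31 - 52 = -83)
-25735/(-33272) + s(L)/20013 = -25735/(-33272) - 83/20013 = -25735*(-1/33272) - 83*1/20013 = 25735/33272 - 83/20013 = 512272979/665872536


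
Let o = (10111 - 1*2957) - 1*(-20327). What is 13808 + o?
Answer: 41289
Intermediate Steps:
o = 27481 (o = (10111 - 2957) + 20327 = 7154 + 20327 = 27481)
13808 + o = 13808 + 27481 = 41289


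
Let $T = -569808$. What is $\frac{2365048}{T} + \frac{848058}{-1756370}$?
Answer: $- \frac{289820599289}{62549604810} \approx -4.6335$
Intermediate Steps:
$\frac{2365048}{T} + \frac{848058}{-1756370} = \frac{2365048}{-569808} + \frac{848058}{-1756370} = 2365048 \left(- \frac{1}{569808}\right) + 848058 \left(- \frac{1}{1756370}\right) = - \frac{295631}{71226} - \frac{424029}{878185} = - \frac{289820599289}{62549604810}$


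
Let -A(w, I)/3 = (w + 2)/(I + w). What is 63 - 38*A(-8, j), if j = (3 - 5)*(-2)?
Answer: 234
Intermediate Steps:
j = 4 (j = -2*(-2) = 4)
A(w, I) = -3*(2 + w)/(I + w) (A(w, I) = -3*(w + 2)/(I + w) = -3*(2 + w)/(I + w))
63 - 38*A(-8, j) = 63 - 114*(-2 - 1*(-8))/(4 - 8) = 63 - 114*(-2 + 8)/(-4) = 63 - 114*(-1)*6/4 = 63 - 38*(-9/2) = 63 + 171 = 234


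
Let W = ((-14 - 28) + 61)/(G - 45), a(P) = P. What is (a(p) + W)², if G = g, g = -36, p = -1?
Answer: 10000/6561 ≈ 1.5242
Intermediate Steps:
G = -36
W = -19/81 (W = ((-14 - 28) + 61)/(-36 - 45) = (-42 + 61)/(-81) = 19*(-1/81) = -19/81 ≈ -0.23457)
(a(p) + W)² = (-1 - 19/81)² = (-100/81)² = 10000/6561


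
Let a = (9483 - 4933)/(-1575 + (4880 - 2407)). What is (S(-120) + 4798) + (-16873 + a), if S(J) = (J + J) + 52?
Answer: -5503812/449 ≈ -12258.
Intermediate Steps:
S(J) = 52 + 2*J (S(J) = 2*J + 52 = 52 + 2*J)
a = 2275/449 (a = 4550/(-1575 + 2473) = 4550/898 = 4550*(1/898) = 2275/449 ≈ 5.0668)
(S(-120) + 4798) + (-16873 + a) = ((52 + 2*(-120)) + 4798) + (-16873 + 2275/449) = ((52 - 240) + 4798) - 7573702/449 = (-188 + 4798) - 7573702/449 = 4610 - 7573702/449 = -5503812/449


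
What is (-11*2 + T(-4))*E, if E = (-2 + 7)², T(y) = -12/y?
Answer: -475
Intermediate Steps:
E = 25 (E = 5² = 25)
(-11*2 + T(-4))*E = (-11*2 - 12/(-4))*25 = (-22 - 12*(-¼))*25 = (-22 + 3)*25 = -19*25 = -475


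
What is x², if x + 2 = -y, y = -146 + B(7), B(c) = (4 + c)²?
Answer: 529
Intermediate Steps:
y = -25 (y = -146 + (4 + 7)² = -146 + 11² = -146 + 121 = -25)
x = 23 (x = -2 - 1*(-25) = -2 + 25 = 23)
x² = 23² = 529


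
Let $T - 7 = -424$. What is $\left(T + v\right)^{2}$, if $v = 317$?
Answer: $10000$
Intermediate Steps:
$T = -417$ ($T = 7 - 424 = -417$)
$\left(T + v\right)^{2} = \left(-417 + 317\right)^{2} = \left(-100\right)^{2} = 10000$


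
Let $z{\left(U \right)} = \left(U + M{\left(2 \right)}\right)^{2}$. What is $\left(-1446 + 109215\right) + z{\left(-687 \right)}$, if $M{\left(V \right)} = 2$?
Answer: $576994$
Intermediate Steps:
$z{\left(U \right)} = \left(2 + U\right)^{2}$ ($z{\left(U \right)} = \left(U + 2\right)^{2} = \left(2 + U\right)^{2}$)
$\left(-1446 + 109215\right) + z{\left(-687 \right)} = \left(-1446 + 109215\right) + \left(2 - 687\right)^{2} = 107769 + \left(-685\right)^{2} = 107769 + 469225 = 576994$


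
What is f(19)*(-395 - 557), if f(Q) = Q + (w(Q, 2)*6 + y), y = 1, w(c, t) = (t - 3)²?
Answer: -24752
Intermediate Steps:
w(c, t) = (-3 + t)²
f(Q) = 7 + Q (f(Q) = Q + ((-3 + 2)²*6 + 1) = Q + ((-1)²*6 + 1) = Q + (1*6 + 1) = Q + (6 + 1) = Q + 7 = 7 + Q)
f(19)*(-395 - 557) = (7 + 19)*(-395 - 557) = 26*(-952) = -24752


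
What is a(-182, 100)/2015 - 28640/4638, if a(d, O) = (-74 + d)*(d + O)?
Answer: 19825648/4672785 ≈ 4.2428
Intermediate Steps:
a(d, O) = (-74 + d)*(O + d)
a(-182, 100)/2015 - 28640/4638 = ((-182)² - 74*100 - 74*(-182) + 100*(-182))/2015 - 28640/4638 = (33124 - 7400 + 13468 - 18200)*(1/2015) - 28640*1/4638 = 20992*(1/2015) - 14320/2319 = 20992/2015 - 14320/2319 = 19825648/4672785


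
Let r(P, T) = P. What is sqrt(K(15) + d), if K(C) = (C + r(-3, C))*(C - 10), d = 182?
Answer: 11*sqrt(2) ≈ 15.556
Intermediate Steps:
K(C) = (-10 + C)*(-3 + C) (K(C) = (C - 3)*(C - 10) = (-3 + C)*(-10 + C) = (-10 + C)*(-3 + C))
sqrt(K(15) + d) = sqrt((30 + 15**2 - 13*15) + 182) = sqrt((30 + 225 - 195) + 182) = sqrt(60 + 182) = sqrt(242) = 11*sqrt(2)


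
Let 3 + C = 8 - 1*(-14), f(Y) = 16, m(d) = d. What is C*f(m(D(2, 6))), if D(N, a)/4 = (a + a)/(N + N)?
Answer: 304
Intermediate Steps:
D(N, a) = 4*a/N (D(N, a) = 4*((a + a)/(N + N)) = 4*((2*a)/((2*N))) = 4*((2*a)*(1/(2*N))) = 4*(a/N) = 4*a/N)
C = 19 (C = -3 + (8 - 1*(-14)) = -3 + (8 + 14) = -3 + 22 = 19)
C*f(m(D(2, 6))) = 19*16 = 304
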